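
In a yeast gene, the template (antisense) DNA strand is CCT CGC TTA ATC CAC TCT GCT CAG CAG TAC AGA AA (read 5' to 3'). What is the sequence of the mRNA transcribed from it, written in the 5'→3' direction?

5'-UUUCUGUACUGCUGAGCAGAGUGGAUUAAGCGAGG-3'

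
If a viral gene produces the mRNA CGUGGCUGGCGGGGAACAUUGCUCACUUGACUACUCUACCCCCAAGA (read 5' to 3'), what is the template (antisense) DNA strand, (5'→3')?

Replace U with T to get the coding DNA strand: CGTGGCTGGCGGGGAACATTGCTCACTTGACTACTCTACCCCCAAGA. The template strand is its reverse complement (complement GCACCGACCGCCCCTTGTAACGAGTGAACTGATGAGATGGGGGTTCT, then reverse).

5'-TCTTGGGGGTAGAGTAGTCAAGTGAGCAATGTTCCCCGCCAGCCACG-3'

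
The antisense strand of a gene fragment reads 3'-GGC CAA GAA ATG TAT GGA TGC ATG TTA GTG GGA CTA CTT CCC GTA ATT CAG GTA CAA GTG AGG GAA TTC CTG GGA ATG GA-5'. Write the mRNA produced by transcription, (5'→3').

5′-CCGGUUCUUUACAUACCUACGUACAAUCACCCUGAUGAAGGGCAUUAAGUCCAUGUUCACUCCCUUAAGGACCCUUACCU-3′

Reading the template 3'→5' as shown, RNA polymerase pairs each base (A→U, T→A, G↔C) to build mRNA 5'→3' directly.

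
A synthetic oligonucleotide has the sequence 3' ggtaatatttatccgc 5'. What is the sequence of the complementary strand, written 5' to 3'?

5′-CCATTATAAATAGGCG-3′

The strand is given 3'→5', so its complement runs 5'→3' in the same left-to-right order: pair each base A↔T, G↔C.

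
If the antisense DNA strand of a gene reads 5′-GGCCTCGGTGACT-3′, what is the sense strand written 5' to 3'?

5'-AGTCACCGAGGCC-3'

The coding strand is complementary and antiparallel to the template: take the complement (A↔T, G↔C) and reverse.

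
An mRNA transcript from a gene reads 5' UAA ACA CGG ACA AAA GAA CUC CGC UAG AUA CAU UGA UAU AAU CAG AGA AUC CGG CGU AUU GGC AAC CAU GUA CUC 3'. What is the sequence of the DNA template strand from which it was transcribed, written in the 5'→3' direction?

5′-GAGTACATGGTTGCCAATACGCCGGATTCTCTGATTATATCAATGTATCTAGCGGAGTTCTTTTGTCCGTGTTTA-3′

Replace U with T to get the coding DNA strand: TAAACACGGACAAAAGAACTCCGCTAGATACATTGATATAATCAGAGAATCCGGCGTATTGGCAACCATGTACTC. The template strand is its reverse complement (complement ATTTGTGCCTGTTTTCTTGAGGCGATCTATGTAACTATATTAGTCTCTTAGGCCGCATAACCGTTGGTACATGAG, then reverse).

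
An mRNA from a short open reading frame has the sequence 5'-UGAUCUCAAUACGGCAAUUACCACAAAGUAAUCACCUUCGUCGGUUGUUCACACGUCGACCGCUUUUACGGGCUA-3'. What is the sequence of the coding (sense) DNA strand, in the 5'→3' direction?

The coding DNA strand has the same 5'→3' sequence as the mRNA with U replaced by T.

5'-TGATCTCAATACGGCAATTACCACAAAGTAATCACCTTCGTCGGTTGTTCACACGTCGACCGCTTTTACGGGCTA-3'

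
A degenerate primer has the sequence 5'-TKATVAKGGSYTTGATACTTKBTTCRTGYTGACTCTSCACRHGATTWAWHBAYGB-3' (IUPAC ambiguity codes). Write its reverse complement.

Standard pairs A↔T, G↔C; ambiguity codes pair R↔Y, K↔M, W↔W, S↔S, B↔V, H↔D. Complement (AMTABTMCCSRAACTATGAAMVAAGYACRACTGAGASGTGYDCTAAWTWDVTRCV), then reverse for 5'→3'.

5'-VCRTVDWTWAATCDYGTGSAGAGTCARCAYGAAVMAAGTATCAARSCCMTBATMA-3'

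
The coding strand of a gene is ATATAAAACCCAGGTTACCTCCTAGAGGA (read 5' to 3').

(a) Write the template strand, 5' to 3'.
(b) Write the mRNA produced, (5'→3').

(a) 5'-TCCTCTAGGAGGTAACCTGGGTTTTATAT-3'
(b) 5'-AUAUAAAACCCAGGUUACCUCCUAGAGGA-3'

(a) The template strand is the reverse complement of the coding strand: complement TATATTTTGGGTCCAATGGAGGATCTCCT, then reverse.
(b) mRNA matches the coding strand with T→U.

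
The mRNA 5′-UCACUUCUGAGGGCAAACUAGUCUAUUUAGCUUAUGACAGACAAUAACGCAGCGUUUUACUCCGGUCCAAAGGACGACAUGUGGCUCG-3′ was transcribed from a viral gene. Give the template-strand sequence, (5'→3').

5′-CGAGCCACATGTCGTCCTTTGGACCGGAGTAAAACGCTGCGTTATTGTCTGTCATAAGCTAAATAGACTAGTTTGCCCTCAGAAGTGA-3′

Replace U with T to get the coding DNA strand: TCACTTCTGAGGGCAAACTAGTCTATTTAGCTTATGACAGACAATAACGCAGCGTTTTACTCCGGTCCAAAGGACGACATGTGGCTCG. The template strand is its reverse complement (complement AGTGAAGACTCCCGTTTGATCAGATAAATCGAATACTGTCTGTTATTGCGTCGCAAAATGAGGCCAGGTTTCCTGCTGTACACCGAGC, then reverse).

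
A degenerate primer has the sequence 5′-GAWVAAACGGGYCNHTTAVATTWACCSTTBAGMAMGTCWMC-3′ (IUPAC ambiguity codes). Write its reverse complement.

5'-GKWGACKTKCTVAASGGTWAATBTAADNGRCCCGTTTBWTC-3'

Standard pairs A↔T, G↔C; ambiguity codes pair Y↔R, M↔K, W↔W, S↔S, B↔V, H↔D, N↔N. Complement (CTWBTTTGCCCRGNDAATBTAAWTGGSAAVTCKTKCAGWKG), then reverse for 5'→3'.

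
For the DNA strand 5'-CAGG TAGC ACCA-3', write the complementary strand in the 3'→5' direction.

Base-pairing A↔T, G↔C gives the complement. The complementary strand is antiparallel, so paired with a 5'→3' strand it runs 3'→5'.

3'-GTCCATCGTGGT-5'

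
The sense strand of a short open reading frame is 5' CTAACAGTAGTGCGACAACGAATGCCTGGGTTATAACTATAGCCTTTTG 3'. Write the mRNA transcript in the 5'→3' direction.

5′-CUAACAGUAGUGCGACAACGAAUGCCUGGGUUAUAACUAUAGCCUUUUG-3′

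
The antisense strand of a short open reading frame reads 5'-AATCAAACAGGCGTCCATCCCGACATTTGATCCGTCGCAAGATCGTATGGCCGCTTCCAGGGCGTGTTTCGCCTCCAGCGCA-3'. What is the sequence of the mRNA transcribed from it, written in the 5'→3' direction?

The mRNA has the sequence of the coding strand (reverse complement of the template) with T→U. Reverse complement of AATCAAACAGGCGTCCATCCCGACATTTGATCCGTCGCAAGATCGTATGGCCGCTTCCAGGGCGTGTTTCGCCTCCAGCGCA is TGCGCTGGAGGCGAAACACGCCCTGGAAGCGGCCATACGATCTTGCGACGGATCAAATGTCGGGATGGACGCCTGTTTGATT; then T→U.

5'-UGCGCUGGAGGCGAAACACGCCCUGGAAGCGGCCAUACGAUCUUGCGACGGAUCAAAUGUCGGGAUGGACGCCUGUUUGAUU-3'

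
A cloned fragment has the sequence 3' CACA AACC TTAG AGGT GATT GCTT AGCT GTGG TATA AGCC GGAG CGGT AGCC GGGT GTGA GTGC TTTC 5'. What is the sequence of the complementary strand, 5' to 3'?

5′-GTGTTTGGAATCTCCACTAACGAATCGACACCATATTCGGCCTCGCCATCGGCCCACACTCACGAAAG-3′

The strand is given 3'→5', so its complement runs 5'→3' in the same left-to-right order: pair each base A↔T, G↔C.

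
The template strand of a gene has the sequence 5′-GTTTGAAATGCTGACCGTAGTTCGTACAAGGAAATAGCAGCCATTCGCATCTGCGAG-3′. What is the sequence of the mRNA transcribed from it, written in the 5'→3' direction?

RNA polymerase reads the template 3'→5' and synthesizes mRNA 5'→3' by base-pairing (A→U, T→A, G↔C). The complement of the template is CAAACTTTACGACTGGCATCAAGCATGTTCCTTTATCGTCGGTAAGCGTAGACGCTC; antiparallel, so 5'→3' the coding strand is CTCGCAGATGCGAATGGCTGCTATTTCCTTGTACGAACTACGGTCAGCATTTCAAAC. Replace T with U for the mRNA.

5'-CUCGCAGAUGCGAAUGGCUGCUAUUUCCUUGUACGAACUACGGUCAGCAUUUCAAAC-3'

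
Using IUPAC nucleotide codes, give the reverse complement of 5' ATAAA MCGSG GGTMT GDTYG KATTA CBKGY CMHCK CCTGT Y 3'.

Standard pairs A↔T, G↔C; ambiguity codes pair Y↔R, M↔K, S↔S, B↔V, D↔H. Complement (TATTTKGCSCCCAKACHARCMTAATGVMCRGKDGMGGACAR), then reverse for 5'→3'.

5'-RACAGGMGDKGRCMVGTAATMCRAHCAKACCCSCGKTTTAT-3'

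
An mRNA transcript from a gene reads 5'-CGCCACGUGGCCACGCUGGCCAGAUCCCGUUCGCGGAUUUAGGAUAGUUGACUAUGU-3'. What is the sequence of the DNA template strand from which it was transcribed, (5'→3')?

Replace U with T to get the coding DNA strand: CGCCACGTGGCCACGCTGGCCAGATCCCGTTCGCGGATTTAGGATAGTTGACTATGT. The template strand is its reverse complement (complement GCGGTGCACCGGTGCGACCGGTCTAGGGCAAGCGCCTAAATCCTATCAACTGATACA, then reverse).

5'-ACATAGTCAACTATCCTAAATCCGCGAACGGGATCTGGCCAGCGTGGCCACGTGGCG-3'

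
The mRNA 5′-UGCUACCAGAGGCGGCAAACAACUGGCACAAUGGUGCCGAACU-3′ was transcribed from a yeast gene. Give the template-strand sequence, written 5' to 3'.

5'-AGTTCGGCACCATTGTGCCAGTTGTTTGCCGCCTCTGGTAGCA-3'

Replace U with T to get the coding DNA strand: TGCTACCAGAGGCGGCAAACAACTGGCACAATGGTGCCGAACT. The template strand is its reverse complement (complement ACGATGGTCTCCGCCGTTTGTTGACCGTGTTACCACGGCTTGA, then reverse).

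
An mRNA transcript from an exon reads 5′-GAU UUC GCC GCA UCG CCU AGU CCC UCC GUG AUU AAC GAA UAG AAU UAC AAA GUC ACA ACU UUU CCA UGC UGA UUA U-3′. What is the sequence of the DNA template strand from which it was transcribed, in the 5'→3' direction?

Replace U with T to get the coding DNA strand: GATTTCGCCGCATCGCCTAGTCCCTCCGTGATTAACGAATAGAATTACAAAGTCACAACTTTTCCATGCTGATTAT. The template strand is its reverse complement (complement CTAAAGCGGCGTAGCGGATCAGGGAGGCACTAATTGCTTATCTTAATGTTTCAGTGTTGAAAAGGTACGACTAATA, then reverse).

5'-ATAATCAGCATGGAAAAGTTGTGACTTTGTAATTCTATTCGTTAATCACGGAGGGACTAGGCGATGCGGCGAAATC-3'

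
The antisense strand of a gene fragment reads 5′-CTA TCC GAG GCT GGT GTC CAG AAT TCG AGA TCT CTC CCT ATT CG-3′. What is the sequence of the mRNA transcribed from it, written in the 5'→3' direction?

5′-CGAAUAGGGAGAGAUCUCGAAUUCUGGACACCAGCCUCGGAUAG-3′

The mRNA has the sequence of the coding strand (reverse complement of the template) with T→U. Reverse complement of CTATCCGAGGCTGGTGTCCAGAATTCGAGATCTCTCCCTATTCG is CGAATAGGGAGAGATCTCGAATTCTGGACACCAGCCTCGGATAG; then T→U.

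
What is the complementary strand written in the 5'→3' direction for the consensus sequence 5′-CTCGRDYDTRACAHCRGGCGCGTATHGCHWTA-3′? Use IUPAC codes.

Standard pairs A↔T, G↔C; ambiguity codes pair R↔Y, W↔W, D↔H. Complement (GAGCYHRHAYTGTDGYCCGCGCATADCGDWAT), then reverse for 5'→3'.

5'-TAWDGCDATACGCGCCYGDTGTYAHRHYCGAG-3'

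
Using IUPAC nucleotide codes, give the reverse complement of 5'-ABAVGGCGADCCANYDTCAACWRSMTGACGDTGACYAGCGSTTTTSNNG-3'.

Standard pairs A↔T, G↔C; ambiguity codes pair R↔Y, M↔K, W↔W, S↔S, B↔V, D↔H, N↔N. Complement (TVTBCCGCTHGGTNRHAGTTGWYSKACTGCHACTGRTCGCSAAAASNNC), then reverse for 5'→3'.

5'-CNNSAAAASCGCTRGTCAHCGTCAKSYWGTTGAHRNTGGHTCGCCBTVT-3'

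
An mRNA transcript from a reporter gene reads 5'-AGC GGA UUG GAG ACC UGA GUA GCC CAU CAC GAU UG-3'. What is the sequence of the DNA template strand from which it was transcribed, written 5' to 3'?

Replace U with T to get the coding DNA strand: AGCGGATTGGAGACCTGAGTAGCCCATCACGATTG. The template strand is its reverse complement (complement TCGCCTAACCTCTGGACTCATCGGGTAGTGCTAAC, then reverse).

5'-CAATCGTGATGGGCTACTCAGGTCTCCAATCCGCT-3'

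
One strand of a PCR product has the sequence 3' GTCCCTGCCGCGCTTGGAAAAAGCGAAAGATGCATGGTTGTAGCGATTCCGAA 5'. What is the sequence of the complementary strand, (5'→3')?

5'-CAGGGACGGCGCGAACCTTTTTCGCTTTCTACGTACCAACATCGCTAAGGCTT-3'

The strand is given 3'→5', so its complement runs 5'→3' in the same left-to-right order: pair each base A↔T, G↔C.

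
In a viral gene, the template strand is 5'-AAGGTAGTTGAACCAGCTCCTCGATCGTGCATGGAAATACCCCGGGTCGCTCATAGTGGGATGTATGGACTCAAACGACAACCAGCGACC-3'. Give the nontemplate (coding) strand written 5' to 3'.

The coding strand is complementary and antiparallel to the template: take the complement (A↔T, G↔C) and reverse.

5′-GGTCGCTGGTTGTCGTTTGAGTCCATACATCCCACTATGAGCGACCCGGGGTATTTCCATGCACGATCGAGGAGCTGGTTCAACTACCTT-3′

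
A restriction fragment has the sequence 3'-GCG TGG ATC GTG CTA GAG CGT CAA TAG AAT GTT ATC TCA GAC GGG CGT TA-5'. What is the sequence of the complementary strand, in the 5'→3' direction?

The strand is given 3'→5', so its complement runs 5'→3' in the same left-to-right order: pair each base A↔T, G↔C.

5'-CGCACCTAGCACGATCTCGCAGTTATCTTACAATAGAGTCTGCCCGCAAT-3'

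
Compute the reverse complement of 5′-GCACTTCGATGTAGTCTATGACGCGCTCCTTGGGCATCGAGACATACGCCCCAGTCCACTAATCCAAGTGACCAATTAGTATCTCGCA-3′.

Complement each base (A↔T, G↔C): CGTGAAGCTACATCAGATACTGCGCGAGGAACCCGTAGCTCTGTATGCGGGGTCAGGTGATTAGGTTCACTGGTTAATCATAGAGCGT. Then reverse.

5'-TGCGAGATACTAATTGGTCACTTGGATTAGTGGACTGGGGCGTATGTCTCGATGCCCAAGGAGCGCGTCATAGACTACATCGAAGTGC-3'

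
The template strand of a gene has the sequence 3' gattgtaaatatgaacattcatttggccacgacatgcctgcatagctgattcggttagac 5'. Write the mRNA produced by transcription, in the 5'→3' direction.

Reading the template 3'→5' as shown, RNA polymerase pairs each base (A→U, T→A, G↔C) to build mRNA 5'→3' directly.

5'-CUAACAUUUAUACUUGUAAGUAAACCGGUGCUGUACGGACGUAUCGACUAAGCCAAUCUG-3'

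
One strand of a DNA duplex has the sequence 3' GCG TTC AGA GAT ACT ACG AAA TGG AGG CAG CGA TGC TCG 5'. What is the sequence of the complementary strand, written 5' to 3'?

The strand is given 3'→5', so its complement runs 5'→3' in the same left-to-right order: pair each base A↔T, G↔C.

5'-CGCAAGTCTCTATGATGCTTTACCTCCGTCGCTACGAGC-3'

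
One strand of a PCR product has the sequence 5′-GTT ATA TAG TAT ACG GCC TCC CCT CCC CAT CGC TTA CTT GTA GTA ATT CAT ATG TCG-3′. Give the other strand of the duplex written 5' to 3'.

5′-CGACATATGAATTACTACAAGTAAGCGATGGGGAGGGGAGGCCGTATACTATATAAC-3′

Pairing A↔T and G↔C gives CAATATATCATATGCCGGAGGGGAGGGGTAGCGAATGAACATCATTAAGTATACAGC, running 3'→5'. Reverse for the 5'→3' convention.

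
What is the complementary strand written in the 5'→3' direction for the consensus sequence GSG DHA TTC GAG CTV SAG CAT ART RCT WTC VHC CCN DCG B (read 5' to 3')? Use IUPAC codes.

5'-VCGHNGGGDBGAWAGYAYTATGCTSBAGCTCGAATDHCSC-3'

Standard pairs A↔T, G↔C; ambiguity codes pair R↔Y, W↔W, S↔S, B↔V, D↔H, N↔N. Complement (CSCHDTAAGCTCGABSTCGTATYAYGAWAGBDGGGNHGCV), then reverse for 5'→3'.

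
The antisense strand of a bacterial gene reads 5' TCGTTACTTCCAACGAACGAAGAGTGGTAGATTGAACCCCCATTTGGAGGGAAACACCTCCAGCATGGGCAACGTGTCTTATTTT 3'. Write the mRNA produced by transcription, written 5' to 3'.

5'-AAAAUAAGACACGUUGCCCAUGCUGGAGGUGUUUCCCUCCAAAUGGGGGUUCAAUCUACCACUCUUCGUUCGUUGGAAGUAACGA-3'

RNA polymerase reads the template 3'→5' and synthesizes mRNA 5'→3' by base-pairing (A→U, T→A, G↔C). The complement of the template is AGCAATGAAGGTTGCTTGCTTCTCACCATCTAACTTGGGGGTAAACCTCCCTTTGTGGAGGTCGTACCCGTTGCACAGAATAAAA; antiparallel, so 5'→3' the coding strand is AAAATAAGACACGTTGCCCATGCTGGAGGTGTTTCCCTCCAAATGGGGGTTCAATCTACCACTCTTCGTTCGTTGGAAGTAACGA. Replace T with U for the mRNA.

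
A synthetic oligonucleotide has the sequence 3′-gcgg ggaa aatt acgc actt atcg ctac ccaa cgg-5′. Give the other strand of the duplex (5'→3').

5'-CGCCCCTTTTAATGCGTGAATAGCGATGGGTTGCC-3'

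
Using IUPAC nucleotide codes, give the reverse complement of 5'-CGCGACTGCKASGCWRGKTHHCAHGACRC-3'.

5'-GYGTCDTGDDAMCYWGCSTMGCAGTCGCG-3'

Standard pairs A↔T, G↔C; ambiguity codes pair R↔Y, K↔M, W↔W, S↔S, H↔D. Complement (GCGCTGACGMTSCGWYCMADDGTDCTGYG), then reverse for 5'→3'.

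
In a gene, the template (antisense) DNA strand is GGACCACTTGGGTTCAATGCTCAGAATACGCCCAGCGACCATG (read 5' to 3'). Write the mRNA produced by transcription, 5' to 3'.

5'-CAUGGUCGCUGGGCGUAUUCUGAGCAUUGAACCCAAGUGGUCC-3'

The mRNA has the sequence of the coding strand (reverse complement of the template) with T→U. Reverse complement of GGACCACTTGGGTTCAATGCTCAGAATACGCCCAGCGACCATG is CATGGTCGCTGGGCGTATTCTGAGCATTGAACCCAAGTGGTCC; then T→U.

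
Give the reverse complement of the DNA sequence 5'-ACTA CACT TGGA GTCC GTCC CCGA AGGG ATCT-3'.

Reading the sequence 3'→5' and pairing each base (A↔T, G↔C) gives the reverse complement directly.

5'-AGATCCCTTCGGGGACGGACTCCAAGTGTAGT-3'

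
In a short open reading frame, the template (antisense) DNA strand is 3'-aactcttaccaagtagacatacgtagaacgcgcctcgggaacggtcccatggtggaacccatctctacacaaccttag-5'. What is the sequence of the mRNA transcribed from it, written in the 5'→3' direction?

5′-UUGAGAAUGGUUCAUCUGUAUGCAUCUUGCGCGGAGCCCUUGCCAGGGUACCACCUUGGGUAGAGAUGUGUUGGAAUC-3′

Reading the template 3'→5' as shown, RNA polymerase pairs each base (A→U, T→A, G↔C) to build mRNA 5'→3' directly.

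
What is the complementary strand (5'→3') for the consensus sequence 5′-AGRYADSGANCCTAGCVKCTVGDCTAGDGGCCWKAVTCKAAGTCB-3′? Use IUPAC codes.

5'-VGACTTMGABTMWGGCCHCTAGHCBAGMBGCTAGGNTCSHTRYCT-3'

Standard pairs A↔T, G↔C; ambiguity codes pair R↔Y, K↔M, W↔W, S↔S, B↔V, D↔H, N↔N. Complement (TCYRTHSCTNGGATCGBMGABCHGATCHCCGGWMTBAGMTTCAGV), then reverse for 5'→3'.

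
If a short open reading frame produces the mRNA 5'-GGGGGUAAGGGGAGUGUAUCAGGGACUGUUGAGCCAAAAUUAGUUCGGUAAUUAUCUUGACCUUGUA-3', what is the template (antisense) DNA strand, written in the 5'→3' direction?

Replace U with T to get the coding DNA strand: GGGGGTAAGGGGAGTGTATCAGGGACTGTTGAGCCAAAATTAGTTCGGTAATTATCTTGACCTTGTA. The template strand is its reverse complement (complement CCCCCATTCCCCTCACATAGTCCCTGACAACTCGGTTTTAATCAAGCCATTAATAGAACTGGAACAT, then reverse).

5'-TACAAGGTCAAGATAATTACCGAACTAATTTTGGCTCAACAGTCCCTGATACACTCCCCTTACCCCC-3'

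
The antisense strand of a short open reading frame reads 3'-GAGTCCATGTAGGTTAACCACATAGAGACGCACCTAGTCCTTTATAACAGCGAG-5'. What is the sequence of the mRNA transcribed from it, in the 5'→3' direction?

Reading the template 3'→5' as shown, RNA polymerase pairs each base (A→U, T→A, G↔C) to build mRNA 5'→3' directly.

5'-CUCAGGUACAUCCAAUUGGUGUAUCUCUGCGUGGAUCAGGAAAUAUUGUCGCUC-3'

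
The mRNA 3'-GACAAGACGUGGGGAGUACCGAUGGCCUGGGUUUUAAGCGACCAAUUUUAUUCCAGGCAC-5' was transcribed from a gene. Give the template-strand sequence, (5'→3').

5'-CTGTTCTGCACCCCTCATGGCTACCGGACCCAAAATTCGCTGGTTAAAATAAGGTCCGTG-3'

Written 5'→3' the mRNA is CACGGACCUUAUUUUAACCAGCGAAUUUUGGGUCCGGUAGCCAUGAGGGGUGCAGAACAG, so the coding DNA strand is CACGGACCTTATTTTAACCAGCGAATTTTGGGTCCGGTAGCCATGAGGGGTGCAGAACAG. The template is its reverse complement.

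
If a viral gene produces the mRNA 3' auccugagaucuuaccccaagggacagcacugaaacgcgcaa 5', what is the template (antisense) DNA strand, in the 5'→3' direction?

5'-TAGGACTCTAGAATGGGGTTCCCTGTCGTGACTTTGCGCGTT-3'

Written 5'→3' the mRNA is AACGCGCAAAGUCACGACAGGGAACCCCAUUCUAGAGUCCUA, so the coding DNA strand is AACGCGCAAAGTCACGACAGGGAACCCCATTCTAGAGTCCTA. The template is its reverse complement.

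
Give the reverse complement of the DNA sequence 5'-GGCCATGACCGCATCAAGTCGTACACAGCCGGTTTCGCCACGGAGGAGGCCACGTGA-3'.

5'-TCACGTGGCCTCCTCCGTGGCGAAACCGGCTGTGTACGACTTGATGCGGTCATGGCC-3'

Reading the sequence 3'→5' and pairing each base (A↔T, G↔C) gives the reverse complement directly.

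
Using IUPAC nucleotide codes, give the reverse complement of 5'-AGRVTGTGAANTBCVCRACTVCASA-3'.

Standard pairs A↔T, G↔C; ambiguity codes pair R↔Y, S↔S, B↔V, N↔N. Complement (TCYBACACTTNAVGBGYTGABGTST), then reverse for 5'→3'.

5'-TSTGBAGTYGBGVANTTCACABYCT-3'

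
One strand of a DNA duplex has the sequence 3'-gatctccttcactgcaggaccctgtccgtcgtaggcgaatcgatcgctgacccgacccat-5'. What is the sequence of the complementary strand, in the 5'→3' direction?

The strand is given 3'→5', so its complement runs 5'→3' in the same left-to-right order: pair each base A↔T, G↔C.

5'-CTAGAGGAAGTGACGTCCTGGGACAGGCAGCATCCGCTTAGCTAGCGACTGGGCTGGGTA-3'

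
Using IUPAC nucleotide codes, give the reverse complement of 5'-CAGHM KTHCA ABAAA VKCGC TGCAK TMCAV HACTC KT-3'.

5'-AMGAGTDBTGKAMTGCAGCGMBTTTVTTGDAMKDCTG-3'

Standard pairs A↔T, G↔C; ambiguity codes pair M↔K, B↔V, H↔D. Complement (GTCDKMADGTTVTTTBMGCGACGTMAKGTBDTGAGMA), then reverse for 5'→3'.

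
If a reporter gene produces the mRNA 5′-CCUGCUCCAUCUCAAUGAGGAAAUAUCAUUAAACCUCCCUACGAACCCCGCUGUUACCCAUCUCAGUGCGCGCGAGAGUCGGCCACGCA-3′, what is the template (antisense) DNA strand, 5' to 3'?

Replace U with T to get the coding DNA strand: CCTGCTCCATCTCAATGAGGAAATATCATTAAACCTCCCTACGAACCCCGCTGTTACCCATCTCAGTGCGCGCGAGAGTCGGCCACGCA. The template strand is its reverse complement (complement GGACGAGGTAGAGTTACTCCTTTATAGTAATTTGGAGGGATGCTTGGGGCGACAATGGGTAGAGTCACGCGCGCTCTCAGCCGGTGCGT, then reverse).

5′-TGCGTGGCCGACTCTCGCGCGCACTGAGATGGGTAACAGCGGGGTTCGTAGGGAGGTTTAATGATATTTCCTCATTGAGATGGAGCAGG-3′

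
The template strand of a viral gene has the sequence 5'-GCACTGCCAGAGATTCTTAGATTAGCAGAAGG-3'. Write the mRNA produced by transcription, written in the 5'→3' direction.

5'-CCUUCUGCUAAUCUAAGAAUCUCUGGCAGUGC-3'

RNA polymerase reads the template 3'→5' and synthesizes mRNA 5'→3' by base-pairing (A→U, T→A, G↔C). The complement of the template is CGTGACGGTCTCTAAGAATCTAATCGTCTTCC; antiparallel, so 5'→3' the coding strand is CCTTCTGCTAATCTAAGAATCTCTGGCAGTGC. Replace T with U for the mRNA.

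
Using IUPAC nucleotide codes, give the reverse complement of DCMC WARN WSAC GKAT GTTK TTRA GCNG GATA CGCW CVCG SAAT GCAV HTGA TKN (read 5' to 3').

5'-NMATCADBTGCATTSCGBGWGCGTATCCNGCTYAAMAACATMCGTSWNYTWGKGH-3'

Standard pairs A↔T, G↔C; ambiguity codes pair R↔Y, M↔K, W↔W, S↔S, D↔H, V↔B, N↔N. Complement (HGKGWTYNWSTGCMTACAAMAAYTCGNCCTATGCGWGBGCSTTACGTBDACTAMN), then reverse for 5'→3'.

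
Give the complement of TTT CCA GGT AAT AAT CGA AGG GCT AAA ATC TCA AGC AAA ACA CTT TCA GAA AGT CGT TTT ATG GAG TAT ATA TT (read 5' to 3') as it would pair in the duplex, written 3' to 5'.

3'-AAAGGTCCATTATTAGCTTCCCGATTTTAGAGTTCGTTTTGTGAAAGTCTTTCAGCAAAATACCTCATATATAA-5'

Base-pairing A↔T, G↔C gives the complement. The complementary strand is antiparallel, so paired with a 5'→3' strand it runs 3'→5'.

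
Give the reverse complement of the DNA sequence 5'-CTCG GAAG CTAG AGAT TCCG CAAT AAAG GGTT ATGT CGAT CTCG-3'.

5'-CGAGATCGACATAACCCTTTATTGCGGAATCTCTAGCTTCCGAG-3'

Reading the sequence 3'→5' and pairing each base (A↔T, G↔C) gives the reverse complement directly.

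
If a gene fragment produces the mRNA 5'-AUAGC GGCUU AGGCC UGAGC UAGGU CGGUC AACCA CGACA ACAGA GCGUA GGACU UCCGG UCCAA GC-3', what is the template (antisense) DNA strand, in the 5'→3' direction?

5'-GCTTGGACCGGAAGTCCTACGCTCTGTTGTCGTGGTTGACCGACCTAGCTCAGGCCTAAGCCGCTAT-3'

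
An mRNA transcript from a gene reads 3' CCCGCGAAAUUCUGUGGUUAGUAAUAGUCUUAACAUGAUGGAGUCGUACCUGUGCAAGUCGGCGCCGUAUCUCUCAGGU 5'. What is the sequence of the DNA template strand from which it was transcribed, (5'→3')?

5'-GGGCGCTTTAAGACACCAATCATTATCAGAATTGTACTACCTCAGCATGGACACGTTCAGCCGCGGCATAGAGAGTCCA-3'

Written 5'→3' the mRNA is UGGACUCUCUAUGCCGCGGCUGAACGUGUCCAUGCUGAGGUAGUACAAUUCUGAUAAUGAUUGGUGUCUUAAAGCGCCC, so the coding DNA strand is TGGACTCTCTATGCCGCGGCTGAACGTGTCCATGCTGAGGTAGTACAATTCTGATAATGATTGGTGTCTTAAAGCGCCC. The template is its reverse complement.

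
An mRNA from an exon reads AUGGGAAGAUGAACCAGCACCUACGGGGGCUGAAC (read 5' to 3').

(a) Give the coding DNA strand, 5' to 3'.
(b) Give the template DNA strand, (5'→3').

(a) 5'-ATGGGAAGATGAACCAGCACCTACGGGGGCTGAAC-3'
(b) 5'-GTTCAGCCCCCGTAGGTGCTGGTTCATCTTCCCAT-3'

(a) The coding strand matches the mRNA with U→T.
(b) The template strand is the reverse complement of the coding strand.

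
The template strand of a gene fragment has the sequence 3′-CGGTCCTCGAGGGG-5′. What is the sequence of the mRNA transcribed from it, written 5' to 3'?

Reading the template 3'→5' as shown, RNA polymerase pairs each base (A→U, T→A, G↔C) to build mRNA 5'→3' directly.

5′-GCCAGGAGCUCCCC-3′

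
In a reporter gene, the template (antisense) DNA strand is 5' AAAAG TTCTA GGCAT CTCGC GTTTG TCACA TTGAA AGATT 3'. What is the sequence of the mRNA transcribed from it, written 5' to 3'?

5'-AAUCUUUCAAUGUGACAAACGCGAGAUGCCUAGAACUUUU-3'

The mRNA has the sequence of the coding strand (reverse complement of the template) with T→U. Reverse complement of AAAAGTTCTAGGCATCTCGCGTTTGTCACATTGAAAGATT is AATCTTTCAATGTGACAAACGCGAGATGCCTAGAACTTTT; then T→U.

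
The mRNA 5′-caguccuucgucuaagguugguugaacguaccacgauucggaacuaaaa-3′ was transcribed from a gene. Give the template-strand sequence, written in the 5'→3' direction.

Replace U with T to get the coding DNA strand: CAGTCCTTCGTCTAAGGTTGGTTGAACGTACCACGATTCGGAACTAAAA. The template strand is its reverse complement (complement GTCAGGAAGCAGATTCCAACCAACTTGCATGGTGCTAAGCCTTGATTTT, then reverse).

5'-TTTTAGTTCCGAATCGTGGTACGTTCAACCAACCTTAGACGAAGGACTG-3'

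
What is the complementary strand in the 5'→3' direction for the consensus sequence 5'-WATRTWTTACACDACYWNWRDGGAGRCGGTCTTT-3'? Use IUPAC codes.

5'-AAAGACCGYCTCCHYWNWRGTHGTGTAAWAYATW-3'

Standard pairs A↔T, G↔C; ambiguity codes pair R↔Y, W↔W, D↔H, N↔N. Complement (WTAYAWAATGTGHTGRWNWYHCCTCYGCCAGAAA), then reverse for 5'→3'.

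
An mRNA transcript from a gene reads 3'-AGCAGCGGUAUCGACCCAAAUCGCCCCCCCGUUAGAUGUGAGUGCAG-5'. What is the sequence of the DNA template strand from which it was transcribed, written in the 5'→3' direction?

5'-TCGTCGCCATAGCTGGGTTTAGCGGGGGGGCAATCTACACTCACGTC-3'

Written 5'→3' the mRNA is GACGUGAGUGUAGAUUGCCCCCCCGCUAAACCCAGCUAUGGCGACGA, so the coding DNA strand is GACGTGAGTGTAGATTGCCCCCCCGCTAAACCCAGCTATGGCGACGA. The template is its reverse complement.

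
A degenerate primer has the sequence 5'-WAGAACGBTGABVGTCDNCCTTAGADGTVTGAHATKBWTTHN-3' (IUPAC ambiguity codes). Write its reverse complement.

Standard pairs A↔T, G↔C; ambiguity codes pair K↔M, W↔W, B↔V, D↔H, N↔N. Complement (WTCTTGCVACTVBCAGHNGGAATCTHCABACTDTAMVWAADN), then reverse for 5'→3'.

5'-NDAAWVMATDTCABACHTCTAAGGNHGACBVTCAVCGTTCTW-3'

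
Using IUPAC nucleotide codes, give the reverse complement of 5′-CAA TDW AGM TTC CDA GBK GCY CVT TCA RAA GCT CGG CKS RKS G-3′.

Standard pairs A↔T, G↔C; ambiguity codes pair R↔Y, M↔K, W↔W, S↔S, B↔V, D↔H. Complement (GTTAHWTCKAAGGHTCVMCGRGBAAGTYTTCGAGCCGMSYMSC), then reverse for 5'→3'.

5'-CSMYSMGCCGAGCTTYTGAABGRGCMVCTHGGAAKCTWHATTG-3'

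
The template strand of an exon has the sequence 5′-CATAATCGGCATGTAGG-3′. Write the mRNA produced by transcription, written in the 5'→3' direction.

RNA polymerase reads the template 3'→5' and synthesizes mRNA 5'→3' by base-pairing (A→U, T→A, G↔C). The complement of the template is GTATTAGCCGTACATCC; antiparallel, so 5'→3' the coding strand is CCTACATGCCGATTATG. Replace T with U for the mRNA.

5'-CCUACAUGCCGAUUAUG-3'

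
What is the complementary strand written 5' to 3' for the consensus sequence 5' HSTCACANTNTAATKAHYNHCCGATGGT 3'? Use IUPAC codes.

5'-ACCATCGGDNRDTMATTANANTGTGASD-3'

Standard pairs A↔T, G↔C; ambiguity codes pair Y↔R, K↔M, S↔S, H↔D, N↔N. Complement (DSAGTGTNANATTAMTDRNDGGCTACCA), then reverse for 5'→3'.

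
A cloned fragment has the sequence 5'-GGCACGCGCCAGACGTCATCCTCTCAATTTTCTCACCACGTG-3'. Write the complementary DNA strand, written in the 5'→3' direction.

5'-CACGTGGTGAGAAAATTGAGAGGATGACGTCTGGCGCGTGCC-3'

Pairing A↔T and G↔C gives CCGTGCGCGGTCTGCAGTAGGAGAGTTAAAAGAGTGGTGCAC, running 3'→5'. Reverse for the 5'→3' convention.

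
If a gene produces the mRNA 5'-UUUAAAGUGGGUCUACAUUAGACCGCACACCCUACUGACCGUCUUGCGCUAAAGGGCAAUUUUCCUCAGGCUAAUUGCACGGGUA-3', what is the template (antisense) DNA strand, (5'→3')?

5′-TACCCGTGCAATTAGCCTGAGGAAAATTGCCCTTTAGCGCAAGACGGTCAGTAGGGTGTGCGGTCTAATGTAGACCCACTTTAAA-3′

Replace U with T to get the coding DNA strand: TTTAAAGTGGGTCTACATTAGACCGCACACCCTACTGACCGTCTTGCGCTAAAGGGCAATTTTCCTCAGGCTAATTGCACGGGTA. The template strand is its reverse complement (complement AAATTTCACCCAGATGTAATCTGGCGTGTGGGATGACTGGCAGAACGCGATTTCCCGTTAAAAGGAGTCCGATTAACGTGCCCAT, then reverse).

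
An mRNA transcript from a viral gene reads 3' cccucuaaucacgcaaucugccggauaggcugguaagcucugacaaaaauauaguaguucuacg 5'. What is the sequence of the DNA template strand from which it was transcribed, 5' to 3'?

Written 5'→3' the mRNA is GCAUCUUGAUGAUAUAAAAACAGUCUCGAAUGGUCGGAUAGGCCGUCUAACGCACUAAUCUCCC, so the coding DNA strand is GCATCTTGATGATATAAAAACAGTCTCGAATGGTCGGATAGGCCGTCTAACGCACTAATCTCCC. The template is its reverse complement.

5'-GGGAGATTAGTGCGTTAGACGGCCTATCCGACCATTCGAGACTGTTTTTATATCATCAAGATGC-3'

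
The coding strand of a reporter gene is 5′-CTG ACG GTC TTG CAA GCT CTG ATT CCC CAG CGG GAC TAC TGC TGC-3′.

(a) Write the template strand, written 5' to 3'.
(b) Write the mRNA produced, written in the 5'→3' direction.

(a) The template strand is the reverse complement of the coding strand: complement GACTGCCAGAACGTTCGAGACTAAGGGGTCGCCCTGATGACGACG, then reverse.
(b) mRNA matches the coding strand with T→U.

(a) 5'-GCAGCAGTAGTCCCGCTGGGGAATCAGAGCTTGCAAGACCGTCAG-3'
(b) 5'-CUGACGGUCUUGCAAGCUCUGAUUCCCCAGCGGGACUACUGCUGC-3'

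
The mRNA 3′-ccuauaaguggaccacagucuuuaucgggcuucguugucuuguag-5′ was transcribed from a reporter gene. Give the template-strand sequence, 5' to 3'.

5'-GGATATTCACCTGGTGTCAGAAATAGCCCGAAGCAACAGAACATC-3'

Written 5'→3' the mRNA is GAUGUUCUGUUGCUUCGGGCUAUUUCUGACACCAGGUGAAUAUCC, so the coding DNA strand is GATGTTCTGTTGCTTCGGGCTATTTCTGACACCAGGTGAATATCC. The template is its reverse complement.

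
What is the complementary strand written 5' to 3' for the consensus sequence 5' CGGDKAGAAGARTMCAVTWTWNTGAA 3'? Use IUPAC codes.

Standard pairs A↔T, G↔C; ambiguity codes pair R↔Y, M↔K, W↔W, D↔H, V↔B, N↔N. Complement (GCCHMTCTTCTYAKGTBAWAWNACTT), then reverse for 5'→3'.

5'-TTCANWAWABTGKAYTCTTCTMHCCG-3'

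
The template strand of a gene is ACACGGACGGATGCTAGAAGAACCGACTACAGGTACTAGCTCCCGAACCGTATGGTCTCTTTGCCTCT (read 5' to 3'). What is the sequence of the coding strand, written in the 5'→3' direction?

5'-AGAGGCAAAGAGACCATACGGTTCGGGAGCTAGTACCTGTAGTCGGTTCTTCTAGCATCCGTCCGTGT-3'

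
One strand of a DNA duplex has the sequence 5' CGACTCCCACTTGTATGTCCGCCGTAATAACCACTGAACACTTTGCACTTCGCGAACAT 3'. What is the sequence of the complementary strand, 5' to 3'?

Pairing A↔T and G↔C gives GCTGAGGGTGAACATACAGGCGGCATTATTGGTGACTTGTGAAACGTGAAGCGCTTGTA, running 3'→5'. Reverse for the 5'→3' convention.

5'-ATGTTCGCGAAGTGCAAAGTGTTCAGTGGTTATTACGGCGGACATACAAGTGGGAGTCG-3'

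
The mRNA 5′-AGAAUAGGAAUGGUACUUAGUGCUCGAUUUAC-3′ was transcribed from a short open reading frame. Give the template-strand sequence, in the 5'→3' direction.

5'-GTAAATCGAGCACTAAGTACCATTCCTATTCT-3'

Replace U with T to get the coding DNA strand: AGAATAGGAATGGTACTTAGTGCTCGATTTAC. The template strand is its reverse complement (complement TCTTATCCTTACCATGAATCACGAGCTAAATG, then reverse).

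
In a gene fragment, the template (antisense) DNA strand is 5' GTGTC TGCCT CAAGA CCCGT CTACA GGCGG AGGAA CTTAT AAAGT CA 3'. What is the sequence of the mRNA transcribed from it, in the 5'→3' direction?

RNA polymerase reads the template 3'→5' and synthesizes mRNA 5'→3' by base-pairing (A→U, T→A, G↔C). The complement of the template is CACAGACGGAGTTCTGGGCAGATGTCCGCCTCCTTGAATATTTCAGT; antiparallel, so 5'→3' the coding strand is TGACTTTATAAGTTCCTCCGCCTGTAGACGGGTCTTGAGGCAGACAC. Replace T with U for the mRNA.

5'-UGACUUUAUAAGUUCCUCCGCCUGUAGACGGGUCUUGAGGCAGACAC-3'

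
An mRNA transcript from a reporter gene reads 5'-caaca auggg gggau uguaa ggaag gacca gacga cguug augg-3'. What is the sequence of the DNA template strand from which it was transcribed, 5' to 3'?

Replace U with T to get the coding DNA strand: CAACAATGGGGGGATTGTAAGGAAGGACCAGACGACGTTGATGG. The template strand is its reverse complement (complement GTTGTTACCCCCCTAACATTCCTTCCTGGTCTGCTGCAACTACC, then reverse).

5'-CCATCAACGTCGTCTGGTCCTTCCTTACAATCCCCCCATTGTTG-3'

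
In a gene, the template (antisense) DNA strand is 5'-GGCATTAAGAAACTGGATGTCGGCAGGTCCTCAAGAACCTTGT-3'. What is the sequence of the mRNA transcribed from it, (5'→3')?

5'-ACAAGGUUCUUGAGGACCUGCCGACAUCCAGUUUCUUAAUGCC-3'

RNA polymerase reads the template 3'→5' and synthesizes mRNA 5'→3' by base-pairing (A→U, T→A, G↔C). The complement of the template is CCGTAATTCTTTGACCTACAGCCGTCCAGGAGTTCTTGGAACA; antiparallel, so 5'→3' the coding strand is ACAAGGTTCTTGAGGACCTGCCGACATCCAGTTTCTTAATGCC. Replace T with U for the mRNA.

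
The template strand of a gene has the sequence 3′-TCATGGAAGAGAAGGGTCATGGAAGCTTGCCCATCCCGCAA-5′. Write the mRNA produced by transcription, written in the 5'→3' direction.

Reading the template 3'→5' as shown, RNA polymerase pairs each base (A→U, T→A, G↔C) to build mRNA 5'→3' directly.

5'-AGUACCUUCUCUUCCCAGUACCUUCGAACGGGUAGGGCGUU-3'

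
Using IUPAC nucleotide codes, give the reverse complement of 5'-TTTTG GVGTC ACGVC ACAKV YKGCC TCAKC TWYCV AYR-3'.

Standard pairs A↔T, G↔C; ambiguity codes pair R↔Y, K↔M, W↔W, V↔B. Complement (AAAACCBCAGTGCBGTGTMBRMCGGAGTMGAWRGBTRY), then reverse for 5'→3'.

5'-YRTBGRWAGMTGAGGCMRBMTGTGBCGTGACBCCAAAA-3'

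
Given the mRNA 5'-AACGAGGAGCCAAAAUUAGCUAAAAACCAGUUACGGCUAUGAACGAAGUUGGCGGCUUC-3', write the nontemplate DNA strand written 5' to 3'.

5'-AACGAGGAGCCAAAATTAGCTAAAAACCAGTTACGGCTATGAACGAAGTTGGCGGCTTC-3'

The coding DNA strand has the same 5'→3' sequence as the mRNA with U replaced by T.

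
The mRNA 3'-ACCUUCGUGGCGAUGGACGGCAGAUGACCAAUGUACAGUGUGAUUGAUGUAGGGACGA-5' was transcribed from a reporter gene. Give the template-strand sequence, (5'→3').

5'-TGGAAGCACCGCTACCTGCCGTCTACTGGTTACATGTCACACTAACTACATCCCTGCT-3'

Written 5'→3' the mRNA is AGCAGGGAUGUAGUUAGUGUGACAUGUAACCAGUAGACGGCAGGUAGCGGUGCUUCCA, so the coding DNA strand is AGCAGGGATGTAGTTAGTGTGACATGTAACCAGTAGACGGCAGGTAGCGGTGCTTCCA. The template is its reverse complement.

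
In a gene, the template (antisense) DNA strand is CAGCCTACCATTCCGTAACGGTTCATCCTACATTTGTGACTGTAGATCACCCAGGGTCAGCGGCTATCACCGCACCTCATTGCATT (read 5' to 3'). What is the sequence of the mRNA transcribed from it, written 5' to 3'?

RNA polymerase reads the template 3'→5' and synthesizes mRNA 5'→3' by base-pairing (A→U, T→A, G↔C). The complement of the template is GTCGGATGGTAAGGCATTGCCAAGTAGGATGTAAACACTGACATCTAGTGGGTCCCAGTCGCCGATAGTGGCGTGGAGTAACGTAA; antiparallel, so 5'→3' the coding strand is AATGCAATGAGGTGCGGTGATAGCCGCTGACCCTGGGTGATCTACAGTCACAAATGTAGGATGAACCGTTACGGAATGGTAGGCTG. Replace T with U for the mRNA.

5'-AAUGCAAUGAGGUGCGGUGAUAGCCGCUGACCCUGGGUGAUCUACAGUCACAAAUGUAGGAUGAACCGUUACGGAAUGGUAGGCUG-3'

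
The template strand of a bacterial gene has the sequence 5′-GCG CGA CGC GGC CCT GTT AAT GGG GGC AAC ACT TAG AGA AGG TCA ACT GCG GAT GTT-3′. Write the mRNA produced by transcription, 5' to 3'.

5′-AACAUCCGCAGUUGACCUUCUCUAAGUGUUGCCCCCAUUAACAGGGCCGCGUCGCGC-3′

RNA polymerase reads the template 3'→5' and synthesizes mRNA 5'→3' by base-pairing (A→U, T→A, G↔C). The complement of the template is CGCGCTGCGCCGGGACAATTACCCCCGTTGTGAATCTCTTCCAGTTGACGCCTACAA; antiparallel, so 5'→3' the coding strand is AACATCCGCAGTTGACCTTCTCTAAGTGTTGCCCCCATTAACAGGGCCGCGTCGCGC. Replace T with U for the mRNA.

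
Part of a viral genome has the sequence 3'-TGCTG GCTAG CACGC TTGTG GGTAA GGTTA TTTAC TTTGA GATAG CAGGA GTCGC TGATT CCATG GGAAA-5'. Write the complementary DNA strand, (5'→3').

5'-ACGACCGATCGTGCGAACACCCATTCCAATAAATGAAACTCTATCGTCCTCAGCGACTAAGGTACCCTTT-3'

The strand is given 3'→5', so its complement runs 5'→3' in the same left-to-right order: pair each base A↔T, G↔C.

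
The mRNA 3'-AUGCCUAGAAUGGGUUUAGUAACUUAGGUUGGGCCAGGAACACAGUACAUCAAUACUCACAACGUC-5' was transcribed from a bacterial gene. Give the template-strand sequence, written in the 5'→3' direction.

5'-TACGGATCTTACCCAAATCATTGAATCCAACCCGGTCCTTGTGTCATGTAGTTATGAGTGTTGCAG-3'

Written 5'→3' the mRNA is CUGCAACACUCAUAACUACAUGACACAAGGACCGGGUUGGAUUCAAUGAUUUGGGUAAGAUCCGUA, so the coding DNA strand is CTGCAACACTCATAACTACATGACACAAGGACCGGGTTGGATTCAATGATTTGGGTAAGATCCGTA. The template is its reverse complement.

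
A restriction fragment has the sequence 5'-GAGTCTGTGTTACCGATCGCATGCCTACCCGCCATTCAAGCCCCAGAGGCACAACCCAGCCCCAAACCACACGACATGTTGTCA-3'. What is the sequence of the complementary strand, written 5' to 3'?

5′-TGACAACATGTCGTGTGGTTTGGGGCTGGGTTGTGCCTCTGGGGCTTGAATGGCGGGTAGGCATGCGATCGGTAACACAGACTC-3′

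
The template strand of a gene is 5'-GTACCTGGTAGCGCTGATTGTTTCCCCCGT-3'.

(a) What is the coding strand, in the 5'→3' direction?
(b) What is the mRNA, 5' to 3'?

(a) The coding strand is the reverse complement of the template: complement CATGGACCATCGCGACTAACAAAGGGGGCA, then reverse.
(b) mRNA has the coding-strand sequence with T→U.

(a) 5′-ACGGGGGAAACAATCAGCGCTACCAGGTAC-3′
(b) 5′-ACGGGGGAAACAAUCAGCGCUACCAGGUAC-3′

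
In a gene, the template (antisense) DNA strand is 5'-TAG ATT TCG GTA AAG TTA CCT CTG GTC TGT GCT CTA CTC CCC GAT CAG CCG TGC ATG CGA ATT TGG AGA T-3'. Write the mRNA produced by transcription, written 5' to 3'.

RNA polymerase reads the template 3'→5' and synthesizes mRNA 5'→3' by base-pairing (A→U, T→A, G↔C). The complement of the template is ATCTAAAGCCATTTCAATGGAGACCAGACACGAGATGAGGGGCTAGTCGGCACGTACGCTTAAACCTCTA; antiparallel, so 5'→3' the coding strand is ATCTCCAAATTCGCATGCACGGCTGATCGGGGAGTAGAGCACAGACCAGAGGTAACTTTACCGAAATCTA. Replace T with U for the mRNA.

5'-AUCUCCAAAUUCGCAUGCACGGCUGAUCGGGGAGUAGAGCACAGACCAGAGGUAACUUUACCGAAAUCUA-3'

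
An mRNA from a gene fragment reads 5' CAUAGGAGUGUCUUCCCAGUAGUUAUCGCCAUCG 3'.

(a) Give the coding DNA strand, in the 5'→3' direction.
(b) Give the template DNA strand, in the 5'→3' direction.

(a) 5′-CATAGGAGTGTCTTCCCAGTAGTTATCGCCATCG-3′
(b) 5′-CGATGGCGATAACTACTGGGAAGACACTCCTATG-3′

(a) The coding strand matches the mRNA with U→T.
(b) The template strand is the reverse complement of the coding strand.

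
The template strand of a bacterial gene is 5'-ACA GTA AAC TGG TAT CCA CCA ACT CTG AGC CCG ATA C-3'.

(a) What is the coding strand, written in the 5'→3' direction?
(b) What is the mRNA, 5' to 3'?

(a) The coding strand is the reverse complement of the template: complement TGTCATTTGACCATAGGTGGTTGAGACTCGGGCTATG, then reverse.
(b) mRNA has the coding-strand sequence with T→U.

(a) 5'-GTATCGGGCTCAGAGTTGGTGGATACCAGTTTACTGT-3'
(b) 5'-GUAUCGGGCUCAGAGUUGGUGGAUACCAGUUUACUGU-3'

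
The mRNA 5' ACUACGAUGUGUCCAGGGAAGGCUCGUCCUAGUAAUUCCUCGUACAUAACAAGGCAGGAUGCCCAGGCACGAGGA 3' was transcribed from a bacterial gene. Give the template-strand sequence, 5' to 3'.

5'-TCCTCGTGCCTGGGCATCCTGCCTTGTTATGTACGAGGAATTACTAGGACGAGCCTTCCCTGGACACATCGTAGT-3'

Replace U with T to get the coding DNA strand: ACTACGATGTGTCCAGGGAAGGCTCGTCCTAGTAATTCCTCGTACATAACAAGGCAGGATGCCCAGGCACGAGGA. The template strand is its reverse complement (complement TGATGCTACACAGGTCCCTTCCGAGCAGGATCATTAAGGAGCATGTATTGTTCCGTCCTACGGGTCCGTGCTCCT, then reverse).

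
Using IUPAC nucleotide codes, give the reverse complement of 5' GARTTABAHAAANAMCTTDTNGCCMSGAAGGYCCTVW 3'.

5'-WBAGGRCCTTCSKGGCNAHAAGKTNTTTDTVTAAYTC-3'

Standard pairs A↔T, G↔C; ambiguity codes pair R↔Y, M↔K, W↔W, S↔S, B↔V, D↔H, N↔N. Complement (CTYAATVTDTTTNTKGAAHANCGGKSCTTCCRGGABW), then reverse for 5'→3'.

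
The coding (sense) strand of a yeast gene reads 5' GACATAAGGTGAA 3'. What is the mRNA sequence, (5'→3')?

mRNA has the coding-strand sequence with U in place of T.

5'-GACAUAAGGUGAA-3'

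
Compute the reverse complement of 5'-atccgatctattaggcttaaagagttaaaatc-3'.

Complement each base (A↔T, G↔C): TAGGCTAGATAATCCGAATTTCTCAATTTTAG. Then reverse.

5'-GATTTTAACTCTTTAAGCCTAATAGATCGGAT-3'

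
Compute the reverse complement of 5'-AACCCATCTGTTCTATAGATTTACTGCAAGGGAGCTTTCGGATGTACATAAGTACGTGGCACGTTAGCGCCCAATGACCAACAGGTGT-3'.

Complement each base (A↔T, G↔C): TTGGGTAGACAAGATATCTAAATGACGTTCCCTCGAAAGCCTACATGTATTCATGCACCGTGCAATCGCGGGTTACTGGTTGTCCACA. Then reverse.

5'-ACACCTGTTGGTCATTGGGCGCTAACGTGCCACGTACTTATGTACATCCGAAAGCTCCCTTGCAGTAAATCTATAGAACAGATGGGTT-3'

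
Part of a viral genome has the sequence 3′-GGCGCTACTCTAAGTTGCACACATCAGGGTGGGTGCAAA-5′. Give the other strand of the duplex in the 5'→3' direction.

5'-CCGCGATGAGATTCAACGTGTGTAGTCCCACCCACGTTT-3'

The strand is given 3'→5', so its complement runs 5'→3' in the same left-to-right order: pair each base A↔T, G↔C.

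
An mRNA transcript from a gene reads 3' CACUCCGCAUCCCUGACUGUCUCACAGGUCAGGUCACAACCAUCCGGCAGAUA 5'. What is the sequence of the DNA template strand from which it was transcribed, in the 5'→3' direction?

Written 5'→3' the mRNA is AUAGACGGCCUACCAACACUGGACUGGACACUCUGUCAGUCCCUACGCCUCAC, so the coding DNA strand is ATAGACGGCCTACCAACACTGGACTGGACACTCTGTCAGTCCCTACGCCTCAC. The template is its reverse complement.

5'-GTGAGGCGTAGGGACTGACAGAGTGTCCAGTCCAGTGTTGGTAGGCCGTCTAT-3'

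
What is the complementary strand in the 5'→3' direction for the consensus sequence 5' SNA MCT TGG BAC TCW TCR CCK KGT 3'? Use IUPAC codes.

5'-ACMMGGYGAWGAGTVCCAAGKTNS-3'

Standard pairs A↔T, G↔C; ambiguity codes pair R↔Y, M↔K, W↔W, S↔S, B↔V, N↔N. Complement (SNTKGAACCVTGAGWAGYGGMMCA), then reverse for 5'→3'.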